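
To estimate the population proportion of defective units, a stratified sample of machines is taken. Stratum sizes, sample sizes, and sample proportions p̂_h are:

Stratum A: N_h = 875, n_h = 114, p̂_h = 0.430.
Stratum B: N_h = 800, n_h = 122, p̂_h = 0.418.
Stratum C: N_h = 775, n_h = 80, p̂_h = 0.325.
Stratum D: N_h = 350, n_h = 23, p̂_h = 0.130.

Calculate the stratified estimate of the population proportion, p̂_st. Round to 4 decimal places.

N = 2800; stratum weights W_h = N_h/N.
p̂_st = Σ W_h p̂_h = (875·0.430 + 800·0.418 + 775·0.325 + 350·0.130)/2800 = 0.36001

p̂_st ≈ 0.3600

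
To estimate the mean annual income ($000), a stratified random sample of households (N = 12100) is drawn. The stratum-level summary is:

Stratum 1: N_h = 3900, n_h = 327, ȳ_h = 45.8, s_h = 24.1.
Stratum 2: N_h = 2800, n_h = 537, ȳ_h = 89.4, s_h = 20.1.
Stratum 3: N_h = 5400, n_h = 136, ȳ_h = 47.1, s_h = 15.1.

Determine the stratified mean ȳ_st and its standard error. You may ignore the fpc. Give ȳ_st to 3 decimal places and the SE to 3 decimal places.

ȳ_st = Σ W_h ȳ_h = (3900·45.8 + 2800·89.4 + 5400·47.1)/12100 = 56.46942
V̂(ȳ_st) = Σ W_h² s_h²/n_h, with W_h = N_h/N and N = 12100:
  stratum 1: (3900/12100)²·24.1²/327 = 0.184521
  stratum 2: (2800/12100)²·20.1²/537 = 0.0402868
  stratum 3: (5400/12100)²·15.1²/136 = 0.333912
V̂(ȳ_st) = 0.558719
SE(ȳ_st) = √0.558719 = 0.747475

ȳ_st ≈ 56.469, SE ≈ 0.747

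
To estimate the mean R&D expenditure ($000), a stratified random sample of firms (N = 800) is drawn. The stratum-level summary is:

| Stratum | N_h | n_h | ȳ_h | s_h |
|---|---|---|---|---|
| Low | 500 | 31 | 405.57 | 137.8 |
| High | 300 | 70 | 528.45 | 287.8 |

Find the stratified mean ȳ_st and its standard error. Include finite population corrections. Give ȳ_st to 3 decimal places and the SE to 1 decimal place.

ȳ_st = Σ W_h ȳ_h = (500·405.57 + 300·528.45)/800 = 451.65000
V̂(ȳ_st) = Σ W_h² (1 − n_h/N_h) s_h²/n_h, with W_h = N_h/N and N = 800:
  stratum Low: (500/800)²·(1 − 31/500)·137.8²/31 = 224.44
  stratum High: (300/800)²·(1 − 70/300)·287.8²/70 = 127.571
V̂(ȳ_st) = 352.011
SE(ȳ_st) = √352.011 = 18.762

ȳ_st ≈ 451.650, SE ≈ 18.8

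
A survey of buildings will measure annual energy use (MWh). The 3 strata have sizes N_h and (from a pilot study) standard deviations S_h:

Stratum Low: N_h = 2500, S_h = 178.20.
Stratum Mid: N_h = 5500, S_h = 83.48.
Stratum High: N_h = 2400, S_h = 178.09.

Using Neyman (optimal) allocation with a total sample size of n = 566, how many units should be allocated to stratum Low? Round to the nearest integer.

189

Neyman allocation: n_h = n · N_h S_h / Σ N_i S_i, with n = 566.
  stratum Low: N_h·S_h = 2500·178.20 = 445500.00
  stratum Mid: N_h·S_h = 5500·83.48 = 459140.00
  stratum High: N_h·S_h = 2400·178.09 = 427416.00
Σ N_h S_h = 1332056.00
n for stratum Low = 566·445500.00/1332056.00 = 189.296 → 189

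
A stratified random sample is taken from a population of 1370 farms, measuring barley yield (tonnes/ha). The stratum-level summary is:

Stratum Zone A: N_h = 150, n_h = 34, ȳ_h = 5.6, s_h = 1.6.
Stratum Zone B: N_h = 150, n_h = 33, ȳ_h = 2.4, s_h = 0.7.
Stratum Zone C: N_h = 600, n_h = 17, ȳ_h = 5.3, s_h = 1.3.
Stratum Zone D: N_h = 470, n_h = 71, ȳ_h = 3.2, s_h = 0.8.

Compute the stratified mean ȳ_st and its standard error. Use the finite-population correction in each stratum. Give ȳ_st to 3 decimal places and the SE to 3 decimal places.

ȳ_st = Σ W_h ȳ_h = (150·5.6 + 150·2.4 + 600·5.3 + 470·3.2)/1370 = 4.29489
V̂(ȳ_st) = Σ W_h² (1 − n_h/N_h) s_h²/n_h, with W_h = N_h/N and N = 1370:
  stratum Zone A: (150/1370)²·(1 − 34/150)·1.6²/34 = 0.000698022
  stratum Zone B: (150/1370)²·(1 − 33/150)·0.7²/33 = 0.000138841
  stratum Zone C: (600/1370)²·(1 − 17/600)·1.3²/17 = 0.0185275
  stratum Zone D: (470/1370)²·(1 − 71/470)·0.8²/71 = 0.00090064
V̂(ȳ_st) = 0.020265
SE(ȳ_st) = √0.020265 = 0.142355

ȳ_st ≈ 4.295, SE ≈ 0.142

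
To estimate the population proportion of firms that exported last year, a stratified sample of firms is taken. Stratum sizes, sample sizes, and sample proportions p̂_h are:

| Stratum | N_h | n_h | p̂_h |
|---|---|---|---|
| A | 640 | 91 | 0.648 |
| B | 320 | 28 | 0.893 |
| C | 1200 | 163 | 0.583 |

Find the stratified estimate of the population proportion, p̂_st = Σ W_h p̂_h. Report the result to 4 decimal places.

N = 2160; stratum weights W_h = N_h/N.
p̂_st = Σ W_h p̂_h = (640·0.648 + 320·0.893 + 1200·0.583)/2160 = 0.64819

p̂_st ≈ 0.6482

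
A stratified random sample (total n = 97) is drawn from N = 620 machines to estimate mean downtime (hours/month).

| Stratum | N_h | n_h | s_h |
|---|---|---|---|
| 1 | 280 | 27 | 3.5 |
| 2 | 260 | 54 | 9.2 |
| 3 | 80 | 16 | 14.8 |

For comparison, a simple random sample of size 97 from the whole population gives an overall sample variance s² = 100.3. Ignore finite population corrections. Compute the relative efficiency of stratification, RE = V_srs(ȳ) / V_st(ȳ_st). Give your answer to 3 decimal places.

RE ≈ 1.735

V̂(ȳ_st) = Σ W_h² s_h²/n_h, with W_h = N_h/N and N = 620:
  stratum 1: (280/620)²·3.5²/27 = 0.0925348
  stratum 2: (260/620)²·9.2²/54 = 0.275642
  stratum 3: (80/620)²·14.8²/16 = 0.227929
V_st = 0.596106
V_srs = s²/n = 100.3/97 = 1.03402
Relative efficiency = V_srs / V_st = 1.03402/0.596106 = 1.7346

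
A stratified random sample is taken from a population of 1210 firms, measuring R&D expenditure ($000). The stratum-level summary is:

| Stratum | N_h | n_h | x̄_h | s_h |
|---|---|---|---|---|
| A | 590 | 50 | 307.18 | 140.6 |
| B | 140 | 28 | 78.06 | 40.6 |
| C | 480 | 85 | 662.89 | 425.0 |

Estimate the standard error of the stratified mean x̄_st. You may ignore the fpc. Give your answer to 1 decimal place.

V̂(x̄_st) = Σ W_h² s_h²/n_h, with W_h = N_h/N and N = 1210:
  stratum A: (590/1210)²·140.6²/50 = 94.0013
  stratum B: (140/1210)²·40.6²/28 = 0.788096
  stratum C: (480/1210)²·425.0²/85 = 334.403
V̂(x̄_st) = 429.193
SE(x̄_st) = √429.193 = 20.717

SE(x̄_st) ≈ 20.7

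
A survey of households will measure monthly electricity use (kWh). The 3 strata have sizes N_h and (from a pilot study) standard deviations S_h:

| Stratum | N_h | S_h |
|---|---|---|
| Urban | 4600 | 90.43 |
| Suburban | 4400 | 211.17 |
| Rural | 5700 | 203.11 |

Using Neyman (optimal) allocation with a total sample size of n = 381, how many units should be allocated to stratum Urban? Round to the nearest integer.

Neyman allocation: n_h = n · N_h S_h / Σ N_i S_i, with n = 381.
  stratum Urban: N_h·S_h = 4600·90.43 = 415978.00
  stratum Suburban: N_h·S_h = 4400·211.17 = 929148.00
  stratum Rural: N_h·S_h = 5700·203.11 = 1157727.00
Σ N_h S_h = 2502853.00
n for stratum Urban = 381·415978.00/2502853.00 = 63.323 → 63

63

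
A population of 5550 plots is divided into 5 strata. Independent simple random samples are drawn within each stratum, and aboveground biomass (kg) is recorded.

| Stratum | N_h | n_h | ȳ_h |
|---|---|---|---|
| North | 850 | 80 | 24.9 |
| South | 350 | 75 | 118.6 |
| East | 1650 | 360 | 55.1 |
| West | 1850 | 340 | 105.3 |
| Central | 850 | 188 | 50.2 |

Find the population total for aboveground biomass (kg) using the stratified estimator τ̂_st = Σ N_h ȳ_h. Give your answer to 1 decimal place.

τ̂_st ≈ 391065.0

τ̂_st = Σ N_h ȳ_h = 850·24.9 + 350·118.6 + 1650·55.1 + 1850·105.3 + 850·50.2 = 391065.0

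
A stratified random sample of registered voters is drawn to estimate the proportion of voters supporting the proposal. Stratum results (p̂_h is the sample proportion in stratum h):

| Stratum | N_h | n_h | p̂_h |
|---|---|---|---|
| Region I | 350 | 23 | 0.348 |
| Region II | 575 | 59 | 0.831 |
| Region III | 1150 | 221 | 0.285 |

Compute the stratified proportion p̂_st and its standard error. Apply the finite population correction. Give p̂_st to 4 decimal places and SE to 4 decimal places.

N = 2075; stratum weights W_h = N_h/N.
p̂_st = Σ W_h p̂_h = (350·0.348 + 575·0.831 + 1150·0.285)/2075 = 0.44693
V̂(p̂_st) = Σ W_h² (1 − n_h/N_h) p̂_h(1−p̂_h)/(n_h−1):
  stratum Region I: (350/2075)²·(1 − 23/350)·0.348·0.652/22 = 0.000274147
  stratum Region II: (575/2075)²·(1 − 59/575)·0.831·0.169/58 = 0.000166856
  stratum Region III: (1150/2075)²·(1 − 221/1150)·0.285·0.715/220 = 0.000229829
V̂(p̂_st) = 0.000670832; SE = √V̂ = 0.0259004

p̂_st ≈ 0.4469, SE ≈ 0.0259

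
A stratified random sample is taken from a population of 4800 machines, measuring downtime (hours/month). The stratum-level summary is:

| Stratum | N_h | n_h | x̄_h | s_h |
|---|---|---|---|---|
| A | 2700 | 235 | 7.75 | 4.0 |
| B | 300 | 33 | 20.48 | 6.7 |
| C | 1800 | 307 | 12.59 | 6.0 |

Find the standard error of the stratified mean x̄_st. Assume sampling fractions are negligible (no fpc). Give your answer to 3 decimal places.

V̂(x̄_st) = Σ W_h² s_h²/n_h, with W_h = N_h/N and N = 4800:
  stratum A: (2700/4800)²·4.0²/235 = 0.0215426
  stratum B: (300/4800)²·6.7²/33 = 0.00531368
  stratum C: (1800/4800)²·6.0²/307 = 0.0164902
V̂(x̄_st) = 0.0433465
SE(x̄_st) = √0.0433465 = 0.208198

SE(x̄_st) ≈ 0.208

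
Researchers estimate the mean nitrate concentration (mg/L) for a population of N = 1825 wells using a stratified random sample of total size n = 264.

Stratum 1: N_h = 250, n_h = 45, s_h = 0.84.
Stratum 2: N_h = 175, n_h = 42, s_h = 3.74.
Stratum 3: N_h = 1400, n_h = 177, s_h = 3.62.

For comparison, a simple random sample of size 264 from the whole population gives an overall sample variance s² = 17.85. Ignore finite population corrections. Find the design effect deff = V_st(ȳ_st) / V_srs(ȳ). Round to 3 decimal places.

deff ≈ 0.694

V̂(ȳ_st) = Σ W_h² s_h²/n_h, with W_h = N_h/N and N = 1825:
  stratum 1: (250/1825)²·0.84²/45 = 0.000294239
  stratum 2: (175/1825)²·3.74²/42 = 0.00306228
  stratum 3: (1400/1825)²·3.62²/177 = 0.0435687
V_st = 0.0469252
V_srs = s²/n = 17.85/264 = 0.0676136
deff = V_st / V_srs = 0.0469252/0.0676136 = 0.6940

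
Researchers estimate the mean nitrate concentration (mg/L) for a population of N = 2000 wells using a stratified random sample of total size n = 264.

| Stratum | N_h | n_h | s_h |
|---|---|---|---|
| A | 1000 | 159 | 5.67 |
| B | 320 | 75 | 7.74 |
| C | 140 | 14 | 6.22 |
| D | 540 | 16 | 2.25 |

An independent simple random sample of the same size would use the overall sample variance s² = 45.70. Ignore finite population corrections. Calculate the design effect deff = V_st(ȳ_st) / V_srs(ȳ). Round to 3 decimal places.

V̂(ȳ_st) = Σ W_h² s_h²/n_h, with W_h = N_h/N and N = 2000:
  stratum A: (1000/2000)²·5.67²/159 = 0.0505486
  stratum B: (320/2000)²·7.74²/75 = 0.0204485
  stratum C: (140/2000)²·6.22²/14 = 0.0135409
  stratum D: (540/2000)²·2.25²/16 = 0.023066
V_st = 0.107604
V_srs = s²/n = 45.70/264 = 0.173106
deff = V_st / V_srs = 0.107604/0.173106 = 0.6216

deff ≈ 0.622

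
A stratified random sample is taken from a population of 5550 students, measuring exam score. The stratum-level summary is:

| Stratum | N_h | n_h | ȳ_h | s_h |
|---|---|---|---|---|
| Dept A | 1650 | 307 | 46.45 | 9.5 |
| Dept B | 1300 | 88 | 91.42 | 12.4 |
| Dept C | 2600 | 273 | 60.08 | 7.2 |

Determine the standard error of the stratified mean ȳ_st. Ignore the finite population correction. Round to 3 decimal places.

SE(ȳ_st) ≈ 0.404

V̂(ȳ_st) = Σ W_h² s_h²/n_h, with W_h = N_h/N and N = 5550:
  stratum Dept A: (1650/5550)²·9.5²/307 = 0.0259831
  stratum Dept B: (1300/5550)²·12.4²/88 = 0.0958653
  stratum Dept C: (2600/5550)²·7.2²/273 = 0.0416738
V̂(ȳ_st) = 0.163522
SE(ȳ_st) = √0.163522 = 0.404379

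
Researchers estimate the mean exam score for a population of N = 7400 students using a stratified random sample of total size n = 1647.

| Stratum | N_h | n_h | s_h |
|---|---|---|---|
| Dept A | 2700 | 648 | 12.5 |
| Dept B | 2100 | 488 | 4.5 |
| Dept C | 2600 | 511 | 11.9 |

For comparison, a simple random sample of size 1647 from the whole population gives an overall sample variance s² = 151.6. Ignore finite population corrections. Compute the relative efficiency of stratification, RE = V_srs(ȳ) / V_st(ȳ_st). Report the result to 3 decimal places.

V̂(ȳ_st) = Σ W_h² s_h²/n_h, with W_h = N_h/N and N = 7400:
  stratum Dept A: (2700/7400)²·12.5²/648 = 0.0321003
  stratum Dept B: (2100/7400)²·4.5²/488 = 0.0033418
  stratum Dept C: (2600/7400)²·11.9²/511 = 0.0342103
V_st = 0.0696524
V_srs = s²/n = 151.6/1647 = 0.0920461
Relative efficiency = V_srs / V_st = 0.0920461/0.0696524 = 1.3215

RE ≈ 1.322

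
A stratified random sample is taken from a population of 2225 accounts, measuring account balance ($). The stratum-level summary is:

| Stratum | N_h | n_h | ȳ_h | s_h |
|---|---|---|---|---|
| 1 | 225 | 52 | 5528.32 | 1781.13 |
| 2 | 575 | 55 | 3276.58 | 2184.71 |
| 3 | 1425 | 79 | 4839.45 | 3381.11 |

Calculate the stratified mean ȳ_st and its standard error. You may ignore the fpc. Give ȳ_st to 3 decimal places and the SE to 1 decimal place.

ȳ_st = Σ W_h ȳ_h = (225·5528.32 + 575·3276.58 + 1425·4839.45)/2225 = 4505.22326
V̂(ȳ_st) = Σ W_h² s_h²/n_h, with W_h = N_h/N and N = 2225:
  stratum 1: (225/2225)²·1781.13²/52 = 623.868
  stratum 2: (575/2225)²·2184.71²/55 = 5795.63
  stratum 3: (1425/2225)²·3381.11²/79 = 59355.5
V̂(ȳ_st) = 65775
SE(ȳ_st) = √65775 = 256.466

ȳ_st ≈ 4505.223, SE ≈ 256.5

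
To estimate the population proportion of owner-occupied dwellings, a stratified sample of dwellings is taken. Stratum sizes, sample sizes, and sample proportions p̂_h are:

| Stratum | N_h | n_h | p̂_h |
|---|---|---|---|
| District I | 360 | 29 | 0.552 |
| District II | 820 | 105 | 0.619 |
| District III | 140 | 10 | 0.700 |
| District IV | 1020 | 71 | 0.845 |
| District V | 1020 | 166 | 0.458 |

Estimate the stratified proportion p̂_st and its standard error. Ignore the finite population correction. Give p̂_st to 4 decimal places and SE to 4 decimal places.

p̂_st ≈ 0.6349, SE ≈ 0.0242

N = 3360; stratum weights W_h = N_h/N.
p̂_st = Σ W_h p̂_h = (360·0.552 + 820·0.619 + 140·0.700 + 1020·0.845 + 1020·0.458)/3360 = 0.63493
V̂(p̂_st) = Σ W_h² p̂_h(1−p̂_h)/(n_h−1):
  stratum District I: (360/3360)²·0.552·0.448/28 = 0.000101388
  stratum District II: (820/3360)²·0.619·0.381/104 = 0.000135061
  stratum District III: (140/3360)²·0.700·0.300/9 = 4.05093e-05
  stratum District IV: (1020/3360)²·0.845·0.155/70 = 0.00017243
  stratum District V: (1020/3360)²·0.458·0.542/165 = 0.000138644
V̂(p̂_st) = 0.000588033; SE = √V̂ = 0.0242494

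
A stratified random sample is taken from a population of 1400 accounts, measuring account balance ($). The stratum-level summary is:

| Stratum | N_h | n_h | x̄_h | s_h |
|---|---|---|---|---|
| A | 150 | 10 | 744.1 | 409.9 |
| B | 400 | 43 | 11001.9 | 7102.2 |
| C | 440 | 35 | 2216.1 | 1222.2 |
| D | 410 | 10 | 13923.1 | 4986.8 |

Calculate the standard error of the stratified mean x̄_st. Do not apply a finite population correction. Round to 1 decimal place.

V̂(x̄_st) = Σ W_h² s_h²/n_h, with W_h = N_h/N and N = 1400:
  stratum A: (150/1400)²·409.9²/10 = 192.878
  stratum B: (400/1400)²·7102.2²/43 = 95759.4
  stratum C: (440/1400)²·1222.2²/35 = 4215.66
  stratum D: (410/1400)²·4986.8²/10 = 213283
V̂(x̄_st) = 313451
SE(x̄_st) = √313451 = 559.867

SE(x̄_st) ≈ 559.9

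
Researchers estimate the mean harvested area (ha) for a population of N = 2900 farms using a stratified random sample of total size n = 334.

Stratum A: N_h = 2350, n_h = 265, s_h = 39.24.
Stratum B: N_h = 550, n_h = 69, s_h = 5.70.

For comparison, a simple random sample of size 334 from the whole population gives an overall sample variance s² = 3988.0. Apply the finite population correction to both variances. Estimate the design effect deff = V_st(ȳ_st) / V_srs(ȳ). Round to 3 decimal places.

deff ≈ 0.322

V̂(ȳ_st) = Σ W_h² (1 − n_h/N_h) s_h²/n_h, with W_h = N_h/N and N = 2900:
  stratum A: (2350/2900)²·(1 − 265/2350)·39.24²/265 = 3.38524
  stratum B: (550/2900)²·(1 − 69/550)·5.70²/69 = 0.014812
V_st = 3.40006
V_srs = (1 − 334/2900)·3988.0/334 = 10.5649
deff = V_st / V_srs = 3.40006/10.5649 = 0.3218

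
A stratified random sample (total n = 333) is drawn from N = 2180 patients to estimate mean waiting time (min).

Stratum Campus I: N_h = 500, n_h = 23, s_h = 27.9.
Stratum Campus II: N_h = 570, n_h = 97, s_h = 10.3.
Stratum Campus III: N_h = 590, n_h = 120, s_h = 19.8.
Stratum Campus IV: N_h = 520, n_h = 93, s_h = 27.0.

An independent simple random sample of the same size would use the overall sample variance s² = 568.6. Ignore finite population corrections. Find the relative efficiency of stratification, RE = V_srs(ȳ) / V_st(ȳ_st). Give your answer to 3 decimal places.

RE ≈ 0.672

V̂(ȳ_st) = Σ W_h² s_h²/n_h, with W_h = N_h/N and N = 2180:
  stratum Campus I: (500/2180)²·27.9²/23 = 1.78036
  stratum Campus II: (570/2180)²·10.3²/97 = 0.0747721
  stratum Campus III: (590/2180)²·19.8²/120 = 0.239299
  stratum Campus IV: (520/2180)²·27.0²/93 = 0.446004
V_st = 2.54043
V_srs = s²/n = 568.6/333 = 1.70751
Relative efficiency = V_srs / V_st = 1.70751/2.54043 = 0.6721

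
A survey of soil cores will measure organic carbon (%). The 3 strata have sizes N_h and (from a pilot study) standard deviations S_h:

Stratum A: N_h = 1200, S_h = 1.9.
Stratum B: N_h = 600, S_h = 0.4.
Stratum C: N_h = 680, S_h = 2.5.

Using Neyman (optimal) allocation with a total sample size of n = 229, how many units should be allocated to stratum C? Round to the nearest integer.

92

Neyman allocation: n_h = n · N_h S_h / Σ N_i S_i, with n = 229.
  stratum A: N_h·S_h = 1200·1.9 = 2280.00
  stratum B: N_h·S_h = 600·0.4 = 240.00
  stratum C: N_h·S_h = 680·2.5 = 1700.00
Σ N_h S_h = 4220.00
n for stratum C = 229·1700.00/4220.00 = 92.251 → 92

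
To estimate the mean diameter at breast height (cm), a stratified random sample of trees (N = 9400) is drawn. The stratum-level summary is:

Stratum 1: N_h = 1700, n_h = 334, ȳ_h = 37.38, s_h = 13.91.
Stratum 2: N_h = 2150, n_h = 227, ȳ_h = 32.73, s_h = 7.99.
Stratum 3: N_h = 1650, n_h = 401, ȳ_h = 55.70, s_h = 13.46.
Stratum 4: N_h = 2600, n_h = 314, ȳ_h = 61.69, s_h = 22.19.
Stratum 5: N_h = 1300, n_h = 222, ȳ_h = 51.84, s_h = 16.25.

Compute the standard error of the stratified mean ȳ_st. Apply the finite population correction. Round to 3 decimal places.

V̂(ȳ_st) = Σ W_h² (1 − n_h/N_h) s_h²/n_h, with W_h = N_h/N and N = 9400:
  stratum 1: (1700/9400)²·(1 − 334/1700)·13.91²/334 = 0.0152248
  stratum 2: (2150/9400)²·(1 − 227/2150)·7.99²/227 = 0.0131592
  stratum 3: (1650/9400)²·(1 − 401/1650)·13.46²/401 = 0.0105375
  stratum 4: (2600/9400)²·(1 − 314/2600)·22.19²/314 = 0.105482
  stratum 5: (1300/9400)²·(1 − 222/1300)·16.25²/222 = 0.0188651
V̂(ȳ_st) = 0.163269
SE(ȳ_st) = √0.163269 = 0.404065

SE(ȳ_st) ≈ 0.404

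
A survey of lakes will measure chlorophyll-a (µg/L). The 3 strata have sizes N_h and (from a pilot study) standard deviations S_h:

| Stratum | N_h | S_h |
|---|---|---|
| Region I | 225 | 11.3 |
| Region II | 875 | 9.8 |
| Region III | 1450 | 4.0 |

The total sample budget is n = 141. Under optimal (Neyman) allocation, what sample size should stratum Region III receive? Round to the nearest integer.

Neyman allocation: n_h = n · N_h S_h / Σ N_i S_i, with n = 141.
  stratum Region I: N_h·S_h = 225·11.3 = 2542.50
  stratum Region II: N_h·S_h = 875·9.8 = 8575.00
  stratum Region III: N_h·S_h = 1450·4.0 = 5800.00
Σ N_h S_h = 16917.50
n for stratum Region III = 141·5800.00/16917.50 = 48.340 → 48

48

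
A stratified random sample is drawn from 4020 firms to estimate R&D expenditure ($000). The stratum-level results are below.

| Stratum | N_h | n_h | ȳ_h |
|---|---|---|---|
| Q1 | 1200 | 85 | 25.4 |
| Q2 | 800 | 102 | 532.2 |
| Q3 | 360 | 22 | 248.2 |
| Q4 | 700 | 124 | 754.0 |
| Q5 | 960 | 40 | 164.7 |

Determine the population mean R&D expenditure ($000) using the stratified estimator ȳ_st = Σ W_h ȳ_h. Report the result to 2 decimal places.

ȳ_st ≈ 306.34

N = Σ N_h = 4020. Stratum weights W_h = N_h/N.
ȳ_st = (1200·25.4 + 800·532.2 + 360·248.2 + 700·754.0 + 960·164.7) / 4020 = 306.3443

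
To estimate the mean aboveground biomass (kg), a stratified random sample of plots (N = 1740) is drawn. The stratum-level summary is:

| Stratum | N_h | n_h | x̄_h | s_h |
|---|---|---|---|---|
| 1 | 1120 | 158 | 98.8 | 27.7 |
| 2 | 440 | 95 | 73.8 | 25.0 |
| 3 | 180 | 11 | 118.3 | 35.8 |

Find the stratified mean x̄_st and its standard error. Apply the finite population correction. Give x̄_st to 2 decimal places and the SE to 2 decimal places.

x̄_st = Σ W_h x̄_h = (1120·98.8 + 440·73.8 + 180·118.3)/1740 = 94.49540
V̂(x̄_st) = Σ W_h² (1 − n_h/N_h) s_h²/n_h, with W_h = N_h/N and N = 1740:
  stratum 1: (1120/1740)²·(1 − 158/1120)·27.7²/158 = 1.72821
  stratum 2: (440/1740)²·(1 − 95/440)·25.0²/95 = 0.32986
  stratum 3: (180/1740)²·(1 − 11/180)·35.8²/11 = 1.17067
V̂(x̄_st) = 3.22874
SE(x̄_st) = √3.22874 = 1.79687

x̄_st ≈ 94.50, SE ≈ 1.80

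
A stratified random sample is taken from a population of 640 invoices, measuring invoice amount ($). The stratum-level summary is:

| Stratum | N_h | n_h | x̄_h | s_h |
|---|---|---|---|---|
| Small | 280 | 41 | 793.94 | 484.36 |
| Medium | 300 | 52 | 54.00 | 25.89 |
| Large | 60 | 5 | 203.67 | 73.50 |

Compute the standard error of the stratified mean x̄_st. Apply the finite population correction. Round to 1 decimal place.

SE(x̄_st) ≈ 30.8

V̂(x̄_st) = Σ W_h² (1 − n_h/N_h) s_h²/n_h, with W_h = N_h/N and N = 640:
  stratum Small: (280/640)²·(1 − 41/280)·484.36²/41 = 934.865
  stratum Medium: (300/640)²·(1 − 52/300)·25.89²/52 = 2.34139
  stratum Large: (60/640)²·(1 − 5/60)·73.50²/5 = 8.7048
V̂(x̄_st) = 945.911
SE(x̄_st) = √945.911 = 30.7557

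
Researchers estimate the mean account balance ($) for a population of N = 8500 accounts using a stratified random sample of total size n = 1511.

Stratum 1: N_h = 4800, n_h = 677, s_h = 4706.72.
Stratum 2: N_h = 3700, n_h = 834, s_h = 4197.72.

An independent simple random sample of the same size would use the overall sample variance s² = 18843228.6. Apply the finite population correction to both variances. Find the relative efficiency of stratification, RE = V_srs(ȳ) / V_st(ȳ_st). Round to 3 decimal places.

V̂(ȳ_st) = Σ W_h² (1 − n_h/N_h) s_h²/n_h, with W_h = N_h/N and N = 8500:
  stratum 1: (4800/8500)²·(1 − 677/4800)·4706.72²/677 = 8963.23
  stratum 2: (3700/8500)²·(1 − 834/3700)·4197.72²/834 = 3100.99
V_st = 12064.2
V_srs = (1 − 1511/8500)·18843228.6/1511 = 10253.9
Relative efficiency = V_srs / V_st = 10253.9/12064.2 = 0.8499

RE ≈ 0.850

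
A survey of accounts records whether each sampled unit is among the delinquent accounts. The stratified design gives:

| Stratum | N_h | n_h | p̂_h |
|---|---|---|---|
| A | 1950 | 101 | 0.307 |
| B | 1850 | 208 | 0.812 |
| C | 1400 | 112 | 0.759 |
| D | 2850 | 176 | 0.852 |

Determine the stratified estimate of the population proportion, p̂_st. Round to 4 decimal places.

N = 8050; stratum weights W_h = N_h/N.
p̂_st = Σ W_h p̂_h = (1950·0.307 + 1850·0.812 + 1400·0.759 + 2850·0.852)/8050 = 0.69461

p̂_st ≈ 0.6946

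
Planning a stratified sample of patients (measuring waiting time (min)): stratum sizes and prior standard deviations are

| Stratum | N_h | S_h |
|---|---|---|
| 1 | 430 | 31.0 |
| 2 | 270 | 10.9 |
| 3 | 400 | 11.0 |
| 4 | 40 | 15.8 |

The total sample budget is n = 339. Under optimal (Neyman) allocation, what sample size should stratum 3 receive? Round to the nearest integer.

Neyman allocation: n_h = n · N_h S_h / Σ N_i S_i, with n = 339.
  stratum 1: N_h·S_h = 430·31.0 = 13330.00
  stratum 2: N_h·S_h = 270·10.9 = 2943.00
  stratum 3: N_h·S_h = 400·11.0 = 4400.00
  stratum 4: N_h·S_h = 40·15.8 = 632.00
Σ N_h S_h = 21305.00
n for stratum 3 = 339·4400.00/21305.00 = 70.012 → 70

70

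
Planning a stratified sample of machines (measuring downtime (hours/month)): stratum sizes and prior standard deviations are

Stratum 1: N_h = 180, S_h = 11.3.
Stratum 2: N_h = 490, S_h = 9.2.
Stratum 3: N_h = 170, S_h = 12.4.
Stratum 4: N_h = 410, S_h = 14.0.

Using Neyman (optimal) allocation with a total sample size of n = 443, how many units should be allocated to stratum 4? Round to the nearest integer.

Neyman allocation: n_h = n · N_h S_h / Σ N_i S_i, with n = 443.
  stratum 1: N_h·S_h = 180·11.3 = 2034.00
  stratum 2: N_h·S_h = 490·9.2 = 4508.00
  stratum 3: N_h·S_h = 170·12.4 = 2108.00
  stratum 4: N_h·S_h = 410·14.0 = 5740.00
Σ N_h S_h = 14390.00
n for stratum 4 = 443·5740.00/14390.00 = 176.707 → 177

177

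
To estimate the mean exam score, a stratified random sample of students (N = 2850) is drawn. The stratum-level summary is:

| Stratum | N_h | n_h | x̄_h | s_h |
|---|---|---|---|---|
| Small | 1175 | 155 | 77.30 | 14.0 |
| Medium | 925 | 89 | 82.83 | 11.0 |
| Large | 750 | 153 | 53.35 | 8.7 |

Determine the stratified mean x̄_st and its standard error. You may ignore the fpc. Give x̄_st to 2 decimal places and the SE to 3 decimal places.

x̄_st ≈ 72.79, SE ≈ 0.626

x̄_st = Σ W_h x̄_h = (1175·77.30 + 925·82.83 + 750·53.35)/2850 = 72.79219
V̂(x̄_st) = Σ W_h² s_h²/n_h, with W_h = N_h/N and N = 2850:
  stratum Small: (1175/2850)²·14.0²/155 = 0.214937
  stratum Medium: (925/2850)²·11.0²/89 = 0.143215
  stratum Large: (750/2850)²·8.7²/153 = 0.0342594
V̂(x̄_st) = 0.392411
SE(x̄_st) = √0.392411 = 0.626427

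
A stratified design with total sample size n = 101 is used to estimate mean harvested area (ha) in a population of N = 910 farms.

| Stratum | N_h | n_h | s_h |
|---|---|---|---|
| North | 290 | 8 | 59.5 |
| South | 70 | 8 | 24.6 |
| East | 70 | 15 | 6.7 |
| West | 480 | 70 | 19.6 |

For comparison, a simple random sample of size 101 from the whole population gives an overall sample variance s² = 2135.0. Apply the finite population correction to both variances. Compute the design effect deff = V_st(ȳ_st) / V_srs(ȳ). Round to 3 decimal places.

deff ≈ 2.417

V̂(ȳ_st) = Σ W_h² (1 − n_h/N_h) s_h²/n_h, with W_h = N_h/N and N = 910:
  stratum North: (290/910)²·(1 − 8/290)·59.5²/8 = 43.7027
  stratum South: (70/910)²·(1 − 8/70)·24.6²/8 = 0.396449
  stratum East: (70/910)²·(1 − 15/70)·6.7²/15 = 0.0139135
  stratum West: (480/910)²·(1 − 70/480)·19.6²/70 = 1.30424
V_st = 45.4173
V_srs = (1 − 101/910)·2135.0/101 = 18.7925
deff = V_st / V_srs = 45.4173/18.7925 = 2.4168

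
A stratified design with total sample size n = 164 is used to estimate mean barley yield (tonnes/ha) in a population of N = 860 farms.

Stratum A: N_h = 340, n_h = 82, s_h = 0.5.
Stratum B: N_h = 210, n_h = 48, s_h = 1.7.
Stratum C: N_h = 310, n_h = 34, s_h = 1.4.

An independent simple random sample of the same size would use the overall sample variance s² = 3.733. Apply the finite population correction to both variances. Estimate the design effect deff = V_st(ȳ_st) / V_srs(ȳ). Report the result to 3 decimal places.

V̂(ȳ_st) = Σ W_h² (1 − n_h/N_h) s_h²/n_h, with W_h = N_h/N and N = 860:
  stratum A: (340/860)²·(1 − 82/340)·0.5²/82 = 0.0003616
  stratum B: (210/860)²·(1 − 48/210)·1.7²/48 = 0.00276945
  stratum C: (310/860)²·(1 − 34/310)·1.4²/34 = 0.00666885
V_st = 0.0097999
V_srs = (1 − 164/860)·3.733/164 = 0.0184215
deff = V_st / V_srs = 0.0097999/0.0184215 = 0.5320

deff ≈ 0.532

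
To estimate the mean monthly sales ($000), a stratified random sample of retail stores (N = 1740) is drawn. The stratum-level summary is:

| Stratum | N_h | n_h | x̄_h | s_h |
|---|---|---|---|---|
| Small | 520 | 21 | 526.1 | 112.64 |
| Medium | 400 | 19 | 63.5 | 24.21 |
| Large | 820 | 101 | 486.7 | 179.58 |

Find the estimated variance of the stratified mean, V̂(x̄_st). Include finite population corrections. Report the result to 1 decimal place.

V̂(x̄_st) ≈ 115.5

V̂(x̄_st) = Σ W_h² (1 − n_h/N_h) s_h²/n_h, with W_h = N_h/N and N = 1740:
  stratum Small: (520/1740)²·(1 − 21/520)·112.64²/21 = 51.7811
  stratum Medium: (400/1740)²·(1 − 19/400)·24.21²/19 = 1.55282
  stratum Large: (820/1740)²·(1 − 101/820)·179.58²/101 = 62.1783
V̂(x̄_st) = 115.512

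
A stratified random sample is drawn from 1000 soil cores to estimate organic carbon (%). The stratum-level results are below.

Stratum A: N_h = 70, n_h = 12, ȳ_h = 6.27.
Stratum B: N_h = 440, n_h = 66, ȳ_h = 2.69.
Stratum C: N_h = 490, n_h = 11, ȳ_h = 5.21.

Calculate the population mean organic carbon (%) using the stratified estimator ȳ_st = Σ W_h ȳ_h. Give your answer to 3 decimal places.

ȳ_st ≈ 4.175

N = Σ N_h = 1000. Stratum weights W_h = N_h/N.
ȳ_st = (70·6.27 + 440·2.69 + 490·5.21) / 1000 = 4.17540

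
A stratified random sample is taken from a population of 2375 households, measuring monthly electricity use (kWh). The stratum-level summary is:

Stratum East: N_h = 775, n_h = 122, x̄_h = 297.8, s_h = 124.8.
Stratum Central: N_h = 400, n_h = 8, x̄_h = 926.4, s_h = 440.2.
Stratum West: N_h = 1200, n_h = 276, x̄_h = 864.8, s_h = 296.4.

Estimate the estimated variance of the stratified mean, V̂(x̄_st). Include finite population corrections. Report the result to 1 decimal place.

V̂(x̄_st) ≈ 747.4

V̂(x̄_st) = Σ W_h² (1 − n_h/N_h) s_h²/n_h, with W_h = N_h/N and N = 2375:
  stratum East: (775/2375)²·(1 − 122/775)·124.8²/122 = 11.454
  stratum Central: (400/2375)²·(1 − 8/400)·440.2²/8 = 673.331
  stratum West: (1200/2375)²·(1 − 276/1200)·296.4²/276 = 62.571
V̂(x̄_st) = 747.357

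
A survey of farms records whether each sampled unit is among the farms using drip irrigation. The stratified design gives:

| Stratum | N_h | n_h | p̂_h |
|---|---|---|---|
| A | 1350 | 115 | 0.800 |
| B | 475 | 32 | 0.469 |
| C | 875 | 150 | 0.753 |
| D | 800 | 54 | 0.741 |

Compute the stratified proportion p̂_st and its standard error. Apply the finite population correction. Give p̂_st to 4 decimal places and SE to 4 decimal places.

N = 3500; stratum weights W_h = N_h/N.
p̂_st = Σ W_h p̂_h = (1350·0.800 + 475·0.469 + 875·0.753 + 800·0.741)/3500 = 0.72984
V̂(p̂_st) = Σ W_h² (1 − n_h/N_h) p̂_h(1−p̂_h)/(n_h−1):
  stratum A: (1350/3500)²·(1 − 115/1350)·0.800·0.200/114 = 0.00019102
  stratum B: (475/3500)²·(1 − 32/475)·0.469·0.531/31 = 0.000137996
  stratum C: (875/3500)²·(1 − 150/875)·0.753·0.247/149 = 6.46421e-05
  stratum D: (800/3500)²·(1 − 54/800)·0.741·0.259/53 = 0.000176415
V̂(p̂_st) = 0.000570073; SE = √V̂ = 0.0238762

p̂_st ≈ 0.7298, SE ≈ 0.0239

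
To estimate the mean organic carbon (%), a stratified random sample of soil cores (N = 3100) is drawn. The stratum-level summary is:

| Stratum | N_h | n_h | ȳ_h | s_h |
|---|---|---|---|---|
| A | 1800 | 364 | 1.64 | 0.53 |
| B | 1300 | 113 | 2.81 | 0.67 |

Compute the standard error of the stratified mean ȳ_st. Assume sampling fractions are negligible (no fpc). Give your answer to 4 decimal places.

SE(ȳ_st) ≈ 0.0310

V̂(ȳ_st) = Σ W_h² s_h²/n_h, with W_h = N_h/N and N = 3100:
  stratum A: (1800/3100)²·0.53²/364 = 0.000260179
  stratum B: (1300/3100)²·0.67²/113 = 0.000698609
V̂(ȳ_st) = 0.000958788
SE(ȳ_st) = √0.000958788 = 0.0309643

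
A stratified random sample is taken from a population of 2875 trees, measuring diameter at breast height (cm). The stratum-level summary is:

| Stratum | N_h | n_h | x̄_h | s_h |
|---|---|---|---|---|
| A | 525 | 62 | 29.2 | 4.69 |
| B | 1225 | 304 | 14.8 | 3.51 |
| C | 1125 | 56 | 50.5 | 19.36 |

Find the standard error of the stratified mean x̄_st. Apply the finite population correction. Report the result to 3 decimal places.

SE(x̄_st) ≈ 0.995

V̂(x̄_st) = Σ W_h² (1 − n_h/N_h) s_h²/n_h, with W_h = N_h/N and N = 2875:
  stratum A: (525/2875)²·(1 − 62/525)·4.69²/62 = 0.0104332
  stratum B: (1225/2875)²·(1 − 304/1225)·3.51²/304 = 0.00553173
  stratum C: (1125/2875)²·(1 − 56/1125)·19.36²/56 = 0.973817
V̂(x̄_st) = 0.989782
SE(x̄_st) = √0.989782 = 0.994878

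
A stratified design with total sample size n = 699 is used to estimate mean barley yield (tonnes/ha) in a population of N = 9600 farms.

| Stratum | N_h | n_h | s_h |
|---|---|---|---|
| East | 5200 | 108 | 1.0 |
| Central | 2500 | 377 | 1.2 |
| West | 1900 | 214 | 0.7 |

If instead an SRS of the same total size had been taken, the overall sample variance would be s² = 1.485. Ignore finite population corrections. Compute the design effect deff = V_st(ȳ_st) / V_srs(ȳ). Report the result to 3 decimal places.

V̂(ȳ_st) = Σ W_h² s_h²/n_h, with W_h = N_h/N and N = 9600:
  stratum East: (5200/9600)²·1.0²/108 = 0.00271669
  stratum Central: (2500/9600)²·1.2²/377 = 0.000259035
  stratum West: (1900/9600)²·0.7²/214 = 8.96906e-05
V_st = 0.00306542
V_srs = s²/n = 1.485/699 = 0.00212446
deff = V_st / V_srs = 0.00306542/0.00212446 = 1.4429

deff ≈ 1.443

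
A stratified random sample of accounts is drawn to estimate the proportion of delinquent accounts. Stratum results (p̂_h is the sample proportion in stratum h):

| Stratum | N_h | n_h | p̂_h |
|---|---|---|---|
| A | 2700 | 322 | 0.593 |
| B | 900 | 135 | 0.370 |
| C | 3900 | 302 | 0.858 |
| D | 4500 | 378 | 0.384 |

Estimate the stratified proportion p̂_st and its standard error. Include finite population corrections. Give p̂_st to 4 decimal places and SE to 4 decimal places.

p̂_st ≈ 0.5840, SE ≈ 0.0127

N = 12000; stratum weights W_h = N_h/N.
p̂_st = Σ W_h p̂_h = (2700·0.593 + 900·0.370 + 3900·0.858 + 4500·0.384)/12000 = 0.58402
V̂(p̂_st) = Σ W_h² (1 − n_h/N_h) p̂_h(1−p̂_h)/(n_h−1):
  stratum A: (2700/12000)²·(1 − 322/2700)·0.593·0.407/321 = 3.35241e-05
  stratum B: (900/12000)²·(1 − 135/900)·0.370·0.630/134 = 8.31723e-06
  stratum C: (3900/12000)²·(1 − 302/3900)·0.858·0.142/301 = 3.94432e-05
  stratum D: (4500/12000)²·(1 − 378/4500)·0.384·0.616/377 = 8.08218e-05
V̂(p̂_st) = 0.000162106; SE = √V̂ = 0.0127321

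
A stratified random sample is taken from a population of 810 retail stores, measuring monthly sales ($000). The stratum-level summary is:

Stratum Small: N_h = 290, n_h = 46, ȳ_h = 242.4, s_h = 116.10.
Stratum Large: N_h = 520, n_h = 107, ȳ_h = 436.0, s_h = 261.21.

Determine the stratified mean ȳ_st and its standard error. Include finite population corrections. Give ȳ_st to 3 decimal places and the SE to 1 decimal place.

ȳ_st ≈ 366.686, SE ≈ 15.5

ȳ_st = Σ W_h ȳ_h = (290·242.4 + 520·436.0)/810 = 366.68642
V̂(ȳ_st) = Σ W_h² (1 − n_h/N_h) s_h²/n_h, with W_h = N_h/N and N = 810:
  stratum Small: (290/810)²·(1 − 46/290)·116.10²/46 = 31.6027
  stratum Large: (520/810)²·(1 − 107/520)·261.21²/107 = 208.727
V̂(ȳ_st) = 240.33
SE(ȳ_st) = √240.33 = 15.5026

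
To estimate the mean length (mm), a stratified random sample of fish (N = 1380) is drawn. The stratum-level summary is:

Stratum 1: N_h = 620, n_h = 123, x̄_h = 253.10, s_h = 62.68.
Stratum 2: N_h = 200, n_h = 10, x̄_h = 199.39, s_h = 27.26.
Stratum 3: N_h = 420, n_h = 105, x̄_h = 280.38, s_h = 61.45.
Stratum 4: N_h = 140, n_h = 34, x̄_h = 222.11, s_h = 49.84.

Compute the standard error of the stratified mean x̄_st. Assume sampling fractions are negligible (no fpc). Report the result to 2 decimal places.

V̂(x̄_st) = Σ W_h² s_h²/n_h, with W_h = N_h/N and N = 1380:
  stratum 1: (620/1380)²·62.68²/123 = 6.4473
  stratum 2: (200/1380)²·27.26²/10 = 1.56082
  stratum 3: (420/1380)²·61.45²/105 = 3.33116
  stratum 4: (140/1380)²·49.84²/34 = 0.751926
V̂(x̄_st) = 12.0912
SE(x̄_st) = √12.0912 = 3.47724

SE(x̄_st) ≈ 3.48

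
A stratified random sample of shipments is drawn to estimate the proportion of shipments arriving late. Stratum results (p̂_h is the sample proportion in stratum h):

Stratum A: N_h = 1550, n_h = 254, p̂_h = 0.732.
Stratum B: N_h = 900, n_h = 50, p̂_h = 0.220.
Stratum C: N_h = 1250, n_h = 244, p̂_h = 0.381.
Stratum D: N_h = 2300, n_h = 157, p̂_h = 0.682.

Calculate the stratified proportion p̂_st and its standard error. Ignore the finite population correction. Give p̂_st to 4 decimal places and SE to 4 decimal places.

p̂_st ≈ 0.5629, SE ≈ 0.0194

N = 6000; stratum weights W_h = N_h/N.
p̂_st = Σ W_h p̂_h = (1550·0.732 + 900·0.220 + 1250·0.381 + 2300·0.682)/6000 = 0.56291
V̂(p̂_st) = Σ W_h² p̂_h(1−p̂_h)/(n_h−1):
  stratum A: (1550/6000)²·0.732·0.268/253 = 5.17471e-05
  stratum B: (900/6000)²·0.220·0.780/49 = 7.87959e-05
  stratum C: (1250/6000)²·0.381·0.619/243 = 4.21237e-05
  stratum D: (2300/6000)²·0.682·0.318/156 = 0.000204287
V̂(p̂_st) = 0.000376953; SE = √V̂ = 0.0194153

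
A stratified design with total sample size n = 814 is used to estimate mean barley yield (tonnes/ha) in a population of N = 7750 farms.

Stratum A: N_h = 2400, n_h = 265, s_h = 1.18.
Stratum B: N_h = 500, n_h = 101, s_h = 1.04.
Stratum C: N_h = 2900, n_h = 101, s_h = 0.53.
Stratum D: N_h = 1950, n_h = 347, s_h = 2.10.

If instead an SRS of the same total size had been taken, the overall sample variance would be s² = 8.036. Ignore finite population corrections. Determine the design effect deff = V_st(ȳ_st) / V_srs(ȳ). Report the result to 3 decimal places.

V̂(ȳ_st) = Σ W_h² s_h²/n_h, with W_h = N_h/N and N = 7750:
  stratum A: (2400/7750)²·1.18²/265 = 0.000503892
  stratum B: (500/7750)²·1.04²/101 = 4.4574e-05
  stratum C: (2900/7750)²·0.53²/101 = 0.000389424
  stratum D: (1950/7750)²·2.10²/347 = 0.000804591
V_st = 0.00174248
V_srs = s²/n = 8.036/814 = 0.00987224
deff = V_st / V_srs = 0.00174248/0.00987224 = 0.1765

deff ≈ 0.177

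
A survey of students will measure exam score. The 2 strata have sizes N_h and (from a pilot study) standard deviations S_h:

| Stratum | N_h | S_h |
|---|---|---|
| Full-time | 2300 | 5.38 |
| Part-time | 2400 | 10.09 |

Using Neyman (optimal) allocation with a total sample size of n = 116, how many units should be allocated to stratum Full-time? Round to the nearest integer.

39

Neyman allocation: n_h = n · N_h S_h / Σ N_i S_i, with n = 116.
  stratum Full-time: N_h·S_h = 2300·5.38 = 12374.00
  stratum Part-time: N_h·S_h = 2400·10.09 = 24216.00
Σ N_h S_h = 36590.00
n for stratum Full-time = 116·12374.00/36590.00 = 39.229 → 39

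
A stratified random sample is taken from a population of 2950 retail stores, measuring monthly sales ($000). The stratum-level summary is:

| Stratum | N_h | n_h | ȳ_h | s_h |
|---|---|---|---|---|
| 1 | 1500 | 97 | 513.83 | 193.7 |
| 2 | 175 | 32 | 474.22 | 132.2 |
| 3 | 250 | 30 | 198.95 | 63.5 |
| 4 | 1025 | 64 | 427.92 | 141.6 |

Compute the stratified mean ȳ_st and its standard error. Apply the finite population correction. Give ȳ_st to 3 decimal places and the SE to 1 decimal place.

ȳ_st = Σ W_h ȳ_h = (1500·513.83 + 175·474.22 + 250·198.95 + 1025·427.92)/2950 = 454.94542
V̂(ȳ_st) = Σ W_h² (1 − n_h/N_h) s_h²/n_h, with W_h = N_h/N and N = 2950:
  stratum 1: (1500/2950)²·(1 − 97/1500)·193.7²/97 = 93.5389
  stratum 2: (175/2950)²·(1 − 32/175)·132.2²/32 = 1.57052
  stratum 3: (250/2950)²·(1 − 30/250)·63.5²/30 = 0.849464
  stratum 4: (1025/2950)²·(1 − 64/1025)·141.6²/64 = 35.4609
V̂(ȳ_st) = 131.42
SE(ȳ_st) = √131.42 = 11.4638

ȳ_st ≈ 454.945, SE ≈ 11.5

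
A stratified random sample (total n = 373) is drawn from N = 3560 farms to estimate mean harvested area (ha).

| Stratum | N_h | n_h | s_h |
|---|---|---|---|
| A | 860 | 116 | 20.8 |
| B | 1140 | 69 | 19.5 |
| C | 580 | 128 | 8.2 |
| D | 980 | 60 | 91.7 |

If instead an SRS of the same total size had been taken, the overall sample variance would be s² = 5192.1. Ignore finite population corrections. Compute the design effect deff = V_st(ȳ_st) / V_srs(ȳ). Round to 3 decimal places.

deff ≈ 0.820

V̂(ȳ_st) = Σ W_h² s_h²/n_h, with W_h = N_h/N and N = 3560:
  stratum A: (860/3560)²·20.8²/116 = 0.217653
  stratum B: (1140/3560)²·19.5²/69 = 0.565106
  stratum C: (580/3560)²·8.2²/128 = 0.0139436
  stratum D: (980/3560)²·91.7²/60 = 10.6204
V_st = 11.4171
V_srs = s²/n = 5192.1/373 = 13.9198
deff = V_st / V_srs = 11.4171/13.9198 = 0.8202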